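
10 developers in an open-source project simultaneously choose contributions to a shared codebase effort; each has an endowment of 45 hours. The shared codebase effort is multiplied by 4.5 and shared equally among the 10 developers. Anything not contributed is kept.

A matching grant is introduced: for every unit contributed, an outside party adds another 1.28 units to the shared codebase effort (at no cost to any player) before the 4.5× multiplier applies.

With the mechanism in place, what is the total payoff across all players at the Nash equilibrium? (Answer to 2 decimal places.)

4617.00 hours

Under the mechanism each unit contributed yields 4.5 × 2.28 / 10 = 1.0260 back to its contributor per unit of net cost, which exceeds 1, making full contribution the dominant choice for everyone.
At the Nash equilibrium everyone contributes 45. Group total payoff = 4.5 × 2.28 × 450 = 4617.00.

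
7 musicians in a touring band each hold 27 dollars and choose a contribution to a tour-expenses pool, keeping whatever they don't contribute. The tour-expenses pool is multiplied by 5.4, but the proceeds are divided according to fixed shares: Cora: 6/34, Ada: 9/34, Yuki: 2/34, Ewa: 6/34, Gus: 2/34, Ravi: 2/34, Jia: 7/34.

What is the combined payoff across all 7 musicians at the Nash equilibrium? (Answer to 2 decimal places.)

426.60 dollars

A player with share s gets back 5.4·s per unit contributed, so full contribution is dominant for anyone with s > 1/5.4 = 0.1852 and zero contribution is dominant for anyone below.
The shares above 0.1852 belong to Ada and Jia, contributing 27 each; the remaining 5 contribute 0. Total contributed: 54.
The tour-expenses pool pays out 5.4 × 54 = 291.60 in total (split across the unequal shares, but the aggregate is all that matters for the group sum).
The 5 free-riders keep 27 each, adding 135. Group total = 135 + 291.60 = 426.60.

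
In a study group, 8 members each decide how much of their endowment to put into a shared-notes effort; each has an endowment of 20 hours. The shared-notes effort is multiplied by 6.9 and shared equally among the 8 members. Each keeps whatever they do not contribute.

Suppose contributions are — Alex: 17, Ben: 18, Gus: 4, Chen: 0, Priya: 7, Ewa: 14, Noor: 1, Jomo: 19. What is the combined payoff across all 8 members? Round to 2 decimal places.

632.00 hours

Total contributed: 17 + 18 + 4 + 0 + 7 + 14 + 1 + 19 = 80; total kept: 8 × 20 − 80 = 80.
The shared-notes effort pays out 6.9 × 80 = 552.00 in aggregate.
Group total = 80 + 552.00 = 632.00.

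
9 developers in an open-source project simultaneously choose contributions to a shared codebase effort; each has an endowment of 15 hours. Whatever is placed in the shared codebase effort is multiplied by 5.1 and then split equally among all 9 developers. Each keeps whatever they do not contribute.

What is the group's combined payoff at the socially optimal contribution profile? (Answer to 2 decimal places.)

688.50 hours

Each contributed unit returns 5.100 to the group as a whole (0.5667 to each of 9 players), which exceeds 1, so the social optimum is full contribution: group total = 5.100 × 135 = 688.50.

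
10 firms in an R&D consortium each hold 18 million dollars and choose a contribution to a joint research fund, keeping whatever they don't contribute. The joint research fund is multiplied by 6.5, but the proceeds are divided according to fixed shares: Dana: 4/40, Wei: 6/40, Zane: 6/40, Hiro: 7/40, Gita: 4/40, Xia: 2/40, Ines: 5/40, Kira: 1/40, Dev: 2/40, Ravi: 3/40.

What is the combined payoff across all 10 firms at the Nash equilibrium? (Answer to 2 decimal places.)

279.00 million dollars

Each unit j contributes comes back to j as 6.5 × (j's share), so j prefers to contribute only if that share exceeds 1/6.5 = 0.1538; otherwise keeping the unit dominates.
The only share above 0.1538 is Hiro's 7/40, contributing 18; the remaining 9 contribute 0. Total contributed: 18.
The joint research fund pays out 6.5 × 18 = 117.00 in total (split across the unequal shares, but the aggregate is all that matters for the group sum).
The 9 free-riders keep 18 each, adding 162. Group total = 162 + 117.00 = 279.00.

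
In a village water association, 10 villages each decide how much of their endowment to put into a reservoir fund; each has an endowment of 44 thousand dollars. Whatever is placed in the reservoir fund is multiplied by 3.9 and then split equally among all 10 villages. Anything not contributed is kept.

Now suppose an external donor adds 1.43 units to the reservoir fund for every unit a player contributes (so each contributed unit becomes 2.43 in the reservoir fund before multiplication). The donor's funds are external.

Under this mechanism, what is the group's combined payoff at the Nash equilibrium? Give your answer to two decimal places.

Even with the mechanism, each unit contributed returns only 3.9 × 2.43 / 10 = 0.9477 per unit of net cost, so contributing nothing is still dominant.
At the Nash equilibrium no one contributes; group total payoff = 10 × 44 = 440.

440.00 thousand dollars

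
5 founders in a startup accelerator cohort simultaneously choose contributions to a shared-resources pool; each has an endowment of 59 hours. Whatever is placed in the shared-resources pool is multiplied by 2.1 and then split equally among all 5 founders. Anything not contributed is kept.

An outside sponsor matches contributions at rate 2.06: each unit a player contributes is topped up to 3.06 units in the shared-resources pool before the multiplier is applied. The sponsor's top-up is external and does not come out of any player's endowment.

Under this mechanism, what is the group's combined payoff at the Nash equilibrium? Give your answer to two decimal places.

With the mechanism, a contributed unit returns 2.1 × 3.06 / 5 = 1.2852 per unit of net cost to the contributor — now above 1 — so contributing fully is weakly dominant for every player.
So the Nash equilibrium is full contribution by all 5; the group earns 2.1 × 3.06 × 295 = 1895.67.

1895.67 hours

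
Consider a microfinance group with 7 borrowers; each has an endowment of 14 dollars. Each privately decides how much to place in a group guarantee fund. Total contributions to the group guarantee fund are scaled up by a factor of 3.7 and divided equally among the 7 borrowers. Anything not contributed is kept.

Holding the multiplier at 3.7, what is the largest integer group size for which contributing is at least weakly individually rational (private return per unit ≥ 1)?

Private return per unit is 3.7/(group size), which is ≥ 1 whenever the group size is ≤ 3.7.
The largest such integer is 3.

3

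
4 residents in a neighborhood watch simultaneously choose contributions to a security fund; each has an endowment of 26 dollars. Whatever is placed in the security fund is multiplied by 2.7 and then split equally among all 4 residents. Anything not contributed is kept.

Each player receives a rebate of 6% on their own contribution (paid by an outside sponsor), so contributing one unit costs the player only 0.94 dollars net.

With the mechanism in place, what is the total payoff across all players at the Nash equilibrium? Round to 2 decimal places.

104.00 dollars

Even with the mechanism, each unit contributed returns only (2.7/4) / 0.94 = 0.7181 per unit of net cost, so contributing nothing is still dominant.
At the Nash equilibrium no one contributes; group total payoff = 4 × 26 = 104.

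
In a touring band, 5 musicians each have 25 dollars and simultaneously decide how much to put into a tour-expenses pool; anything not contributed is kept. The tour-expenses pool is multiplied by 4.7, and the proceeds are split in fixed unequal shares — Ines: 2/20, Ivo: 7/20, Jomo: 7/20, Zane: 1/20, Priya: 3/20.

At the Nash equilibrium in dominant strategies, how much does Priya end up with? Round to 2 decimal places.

60.25 dollars

For player j, contributing a unit is worthwhile iff 4.7 × (j's share) ≥ 1, i.e. iff j's share is at least 0.2128.
Ivo and Jomo are above the threshold, contributing 25 each; the remaining 3 contribute 0. Total contributed: 50.
Priya keeps 25 and receives 4.7 × 50 × 3/20 = 35.25 from the tour-expenses pool, for a payoff of 60.25.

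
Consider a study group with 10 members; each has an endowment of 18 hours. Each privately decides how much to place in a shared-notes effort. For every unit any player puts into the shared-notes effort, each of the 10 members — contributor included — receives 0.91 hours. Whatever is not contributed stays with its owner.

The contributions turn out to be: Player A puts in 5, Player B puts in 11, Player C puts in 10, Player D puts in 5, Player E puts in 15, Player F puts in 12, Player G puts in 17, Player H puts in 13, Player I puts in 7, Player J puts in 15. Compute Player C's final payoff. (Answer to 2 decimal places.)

Total contributed: 5 + 11 + 10 + 5 + 15 + 12 + 17 + 13 + 7 + 15 = 110.
Each receives 0.91 × 110 = 100.10 from the shared-notes effort.
Player C keeps 18 − 10 = 8, so Player C's payoff is 8 + 100.10 = 108.10.

108.10 hours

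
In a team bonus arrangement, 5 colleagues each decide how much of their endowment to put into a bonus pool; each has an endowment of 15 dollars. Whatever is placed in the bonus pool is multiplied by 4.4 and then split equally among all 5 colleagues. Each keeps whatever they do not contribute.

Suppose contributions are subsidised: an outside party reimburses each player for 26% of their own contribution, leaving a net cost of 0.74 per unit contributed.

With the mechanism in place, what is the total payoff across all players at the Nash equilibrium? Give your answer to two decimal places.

With the mechanism, a contributed unit returns (4.4/5) / 0.74 = 1.1892 per unit of net cost to the contributor — now above 1 — so contributing fully is weakly dominant for every player.
At the Nash equilibrium everyone contributes 15. Group total payoff = 5 × (15 × 0.26 + 4.4 × 15) = 349.50.

349.50 dollars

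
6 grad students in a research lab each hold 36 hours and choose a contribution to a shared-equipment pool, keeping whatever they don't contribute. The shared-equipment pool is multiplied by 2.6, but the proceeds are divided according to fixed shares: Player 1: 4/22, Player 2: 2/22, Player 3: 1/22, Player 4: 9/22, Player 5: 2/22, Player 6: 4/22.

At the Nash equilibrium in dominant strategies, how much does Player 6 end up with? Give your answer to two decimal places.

A player with share s gets back 2.6·s per unit contributed, so full contribution is dominant for anyone with s > 1/2.6 = 0.3846 and zero contribution is dominant for anyone below.
Player 4 alone (share 9/22) is above the threshold, contributing 36; the remaining 5 contribute 0. Total contributed: 36.
Player 6 keeps 36 and receives 2.6 × 36 × 4/22 = 17.02 from the shared-equipment pool, for a payoff of 53.02.

53.02 hours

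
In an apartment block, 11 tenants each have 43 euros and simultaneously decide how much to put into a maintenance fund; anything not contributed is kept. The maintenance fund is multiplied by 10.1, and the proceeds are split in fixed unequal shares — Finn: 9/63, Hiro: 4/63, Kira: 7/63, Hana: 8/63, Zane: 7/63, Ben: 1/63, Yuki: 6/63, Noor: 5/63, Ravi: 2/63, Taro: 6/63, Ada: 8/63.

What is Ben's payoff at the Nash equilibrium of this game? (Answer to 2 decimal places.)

77.47 euros

Player j's private return per contributed unit is 10.1 × (j's share). Contributing is weakly dominant for j when that share is at least 1/10.1 = 0.0990, and contributing 0 is dominant otherwise.
Finn, Kira, Hana, Zane and Ada clear that bar, contributing 43 each; the remaining 6 contribute 0. Total contributed: 215.
Ben keeps 43 and receives 10.1 × 215 × 1/63 = 34.47 from the maintenance fund, for a payoff of 77.47.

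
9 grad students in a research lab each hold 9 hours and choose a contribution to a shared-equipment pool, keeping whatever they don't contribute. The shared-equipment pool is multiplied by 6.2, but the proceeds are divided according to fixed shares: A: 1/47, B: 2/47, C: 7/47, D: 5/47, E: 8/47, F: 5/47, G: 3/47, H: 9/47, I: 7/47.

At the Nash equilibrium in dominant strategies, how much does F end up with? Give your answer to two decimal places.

A player with share s gets back 6.2·s per unit contributed, so full contribution is dominant for anyone with s > 1/6.2 = 0.1613 and zero contribution is dominant for anyone below.
The shares above 0.1613 belong to E and H, contributing 9 each; the remaining 7 contribute 0. Total contributed: 18.
F keeps 9 and receives 6.2 × 18 × 5/47 = 11.87 from the shared-equipment pool, for a payoff of 20.87.

20.87 hours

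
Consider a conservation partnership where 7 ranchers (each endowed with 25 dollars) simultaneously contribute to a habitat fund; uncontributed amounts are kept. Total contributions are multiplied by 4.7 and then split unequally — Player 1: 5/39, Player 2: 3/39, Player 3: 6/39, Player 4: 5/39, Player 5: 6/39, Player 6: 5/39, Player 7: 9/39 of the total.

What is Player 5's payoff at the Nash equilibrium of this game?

Player j's private return per contributed unit is 4.7 × (j's share). Contributing is weakly dominant for j when that share is at least 1/4.7 = 0.2128, and contributing 0 is dominant otherwise.
The only share above 0.2128 is Player 7's 9/39, contributing 25; the remaining 6 contribute 0. Total contributed: 25.
Player 5 keeps 25 and receives 4.7 × 25 × 6/39 = 18.08 from the habitat fund, for a payoff of 43.08.

43.08 dollars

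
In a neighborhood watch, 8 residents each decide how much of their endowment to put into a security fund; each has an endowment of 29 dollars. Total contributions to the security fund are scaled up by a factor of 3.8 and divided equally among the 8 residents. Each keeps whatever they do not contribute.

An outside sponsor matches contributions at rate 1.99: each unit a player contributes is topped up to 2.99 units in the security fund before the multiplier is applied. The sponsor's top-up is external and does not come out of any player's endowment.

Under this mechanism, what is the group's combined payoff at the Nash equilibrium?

The effective private return per unit is now 3.8 × 2.99 / 8 = 1.4203 > 1, so every player's dominant strategy flips to full contribution.
So the Nash equilibrium is full contribution by all 8; the group earns 3.8 × 2.99 × 232 = 2635.98.

2635.98 dollars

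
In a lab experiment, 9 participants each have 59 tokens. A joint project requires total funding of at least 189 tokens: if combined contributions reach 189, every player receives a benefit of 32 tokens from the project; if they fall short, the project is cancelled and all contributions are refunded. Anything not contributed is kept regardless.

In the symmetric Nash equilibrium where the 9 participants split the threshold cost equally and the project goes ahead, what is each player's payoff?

Equal share of the threshold: 189/9 = 21.
At this profile no one gains by cutting their contribution: any cut drops the total below 189, the project is cancelled, contributions are refunded, and the deviator ends with 59, which is less than 59 − 21 + 32 = 70. Contributing more than 21 just wastes the excess. So contributing exactly 21 is a best response.
Each player's payoff: 59 − 21 + 32 = 70.

70 tokens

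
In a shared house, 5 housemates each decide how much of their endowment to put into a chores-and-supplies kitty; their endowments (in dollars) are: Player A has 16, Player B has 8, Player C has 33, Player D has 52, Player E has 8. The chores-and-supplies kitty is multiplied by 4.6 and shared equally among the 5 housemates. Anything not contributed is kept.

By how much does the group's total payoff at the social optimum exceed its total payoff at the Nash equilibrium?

421.20 dollars

The private return per contributed unit is 4.6/5 = 0.9200 < 1 for every player regardless of endowment, so the Nash equilibrium is zero contribution and the group total is Σ E_j = 16 + 8 + 33 + 52 + 8 = 117.
Each contributed unit returns 4.600 to the group, so the social optimum is full contribution by everyone: group total = 4.600 × 117 = 538.20.
Efficiency loss = (4.600 − 1) × 117 = 421.20.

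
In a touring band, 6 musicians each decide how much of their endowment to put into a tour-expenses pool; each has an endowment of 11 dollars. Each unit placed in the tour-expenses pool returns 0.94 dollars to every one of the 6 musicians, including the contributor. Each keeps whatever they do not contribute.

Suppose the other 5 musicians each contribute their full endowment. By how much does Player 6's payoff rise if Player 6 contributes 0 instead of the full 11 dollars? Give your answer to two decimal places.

Switching from a contribution of 11 to 0 lets Player 6 keep an extra 11 dollars, but lowers the tour-expenses pool by 11, which costs Player 6 their own share of that drop: 0.94 × 11 = 10.34.
Net gain = 11 − 10.34 = 0.66. The private return per contributed unit (0.94) is below 1, so free-riding is indeed the best response regardless of what the others do.

0.66 dollars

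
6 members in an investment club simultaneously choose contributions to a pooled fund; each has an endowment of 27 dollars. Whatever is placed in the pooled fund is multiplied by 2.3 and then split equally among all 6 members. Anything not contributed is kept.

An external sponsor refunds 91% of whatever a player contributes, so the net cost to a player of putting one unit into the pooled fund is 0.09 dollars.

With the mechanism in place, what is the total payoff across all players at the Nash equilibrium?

The effective private return per unit is now (2.3/6) / 0.09 = 4.2593 > 1, so every player's dominant strategy flips to full contribution.
So the Nash equilibrium is full contribution by all 6; the group earns 6 × (27 × 0.91 + 2.3 × 27) = 520.02.

520.02 dollars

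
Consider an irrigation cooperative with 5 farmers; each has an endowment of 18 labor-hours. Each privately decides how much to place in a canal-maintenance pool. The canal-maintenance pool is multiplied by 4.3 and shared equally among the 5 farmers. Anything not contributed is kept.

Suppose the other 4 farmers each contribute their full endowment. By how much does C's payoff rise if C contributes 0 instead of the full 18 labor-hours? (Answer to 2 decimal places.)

2.52 labor-hours

Switching from a contribution of 18 to 0 lets C keep an extra 18 labor-hours, but lowers the canal-maintenance pool by 18, which costs C their own share of that drop: 4.3/5 × 18 = 15.48.
Net gain = 18 − 15.48 = 2.52. The private return per contributed unit (0.8600) is below 1, so free-riding is indeed the best response regardless of what the others do.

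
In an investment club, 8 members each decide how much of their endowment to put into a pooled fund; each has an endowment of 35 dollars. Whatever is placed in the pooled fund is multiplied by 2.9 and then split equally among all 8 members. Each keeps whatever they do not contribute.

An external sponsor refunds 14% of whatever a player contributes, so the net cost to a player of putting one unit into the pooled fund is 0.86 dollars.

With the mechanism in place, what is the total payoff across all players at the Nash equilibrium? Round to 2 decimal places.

With the mechanism, a contributed unit returns (2.9/8) / 0.86 = 0.4215 per unit of net cost — still below 1 — so contributing 0 remains dominant for every player.
Everyone keeps their endowment and the group total is 8 × 35 = 280.

280.00 dollars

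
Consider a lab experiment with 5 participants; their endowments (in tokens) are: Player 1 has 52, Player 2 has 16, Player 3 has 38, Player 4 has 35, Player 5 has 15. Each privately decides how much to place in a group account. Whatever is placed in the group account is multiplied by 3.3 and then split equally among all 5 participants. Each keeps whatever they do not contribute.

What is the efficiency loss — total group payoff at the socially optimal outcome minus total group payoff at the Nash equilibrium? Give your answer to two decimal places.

The private return per contributed unit is 3.3/5 = 0.6600 < 1 for every player regardless of endowment, so the Nash equilibrium is zero contribution and the group total is Σ E_j = 52 + 16 + 38 + 35 + 15 = 156.
Each contributed unit returns 3.300 to the group, so the social optimum is full contribution by everyone: group total = 3.300 × 156 = 514.80.
Efficiency loss = (3.300 − 1) × 156 = 358.80.

358.80 tokens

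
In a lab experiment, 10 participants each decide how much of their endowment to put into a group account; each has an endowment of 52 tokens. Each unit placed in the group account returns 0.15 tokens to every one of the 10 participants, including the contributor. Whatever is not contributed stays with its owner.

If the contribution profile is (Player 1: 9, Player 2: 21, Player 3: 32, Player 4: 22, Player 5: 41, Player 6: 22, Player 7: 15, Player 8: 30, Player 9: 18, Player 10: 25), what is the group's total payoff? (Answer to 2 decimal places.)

637.50 tokens

Total contributed: 9 + 21 + 32 + 22 + 41 + 22 + 15 + 30 + 18 + 25 = 235; total kept: 10 × 52 − 235 = 285.
The group account pays out 0.15 × 10 × 235 = 352.50 in aggregate.
Group total = 285 + 352.50 = 637.50.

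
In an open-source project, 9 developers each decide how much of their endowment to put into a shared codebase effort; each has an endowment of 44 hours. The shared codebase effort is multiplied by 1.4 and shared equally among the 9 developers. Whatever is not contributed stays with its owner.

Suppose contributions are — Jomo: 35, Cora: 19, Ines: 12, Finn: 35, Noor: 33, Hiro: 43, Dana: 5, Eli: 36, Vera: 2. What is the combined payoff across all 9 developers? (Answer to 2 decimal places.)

484.00 hours

Total contributed: 35 + 19 + 12 + 35 + 33 + 43 + 5 + 36 + 2 = 220; total kept: 9 × 44 − 220 = 176.
The shared codebase effort pays out 1.4 × 220 = 308.00 in aggregate.
Group total = 176 + 308.00 = 484.00.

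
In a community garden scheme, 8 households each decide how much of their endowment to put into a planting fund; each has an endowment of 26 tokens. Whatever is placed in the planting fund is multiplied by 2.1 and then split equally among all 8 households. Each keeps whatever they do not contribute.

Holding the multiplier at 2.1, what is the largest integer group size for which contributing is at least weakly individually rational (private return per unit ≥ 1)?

Private return per unit is 2.1/(group size), which is ≥ 1 whenever the group size is ≤ 2.1.
The largest such integer is 2.

2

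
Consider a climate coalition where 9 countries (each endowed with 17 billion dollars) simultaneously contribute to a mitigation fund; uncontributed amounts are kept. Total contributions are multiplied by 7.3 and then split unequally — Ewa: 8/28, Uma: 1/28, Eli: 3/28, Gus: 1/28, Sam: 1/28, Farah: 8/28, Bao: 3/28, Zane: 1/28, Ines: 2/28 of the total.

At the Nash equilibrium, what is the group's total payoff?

367.20 billion dollars

For player j, contributing a unit is worthwhile iff 7.3 × (j's share) ≥ 1, i.e. iff j's share is at least 0.1370.
Ewa and Farah clear that bar, contributing 17 each; the remaining 7 contribute 0. Total contributed: 34.
The mitigation fund pays out 7.3 × 34 = 248.20 in total (split across the unequal shares, but the aggregate is all that matters for the group sum).
The 7 free-riders keep 17 each, adding 119. Group total = 119 + 248.20 = 367.20.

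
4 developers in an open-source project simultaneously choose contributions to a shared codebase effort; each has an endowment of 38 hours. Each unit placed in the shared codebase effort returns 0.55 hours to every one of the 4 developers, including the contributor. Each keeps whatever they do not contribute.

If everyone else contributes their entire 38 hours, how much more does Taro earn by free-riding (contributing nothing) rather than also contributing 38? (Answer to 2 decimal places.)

Switching from a contribution of 38 to 0 lets Taro keep an extra 38 hours, but lowers the shared codebase effort by 38, which costs Taro their own share of that drop: 0.55 × 38 = 20.90.
Net gain = 38 − 20.90 = 17.10. The private return per contributed unit (0.55) is below 1, so free-riding is indeed the best response regardless of what the others do.

17.10 hours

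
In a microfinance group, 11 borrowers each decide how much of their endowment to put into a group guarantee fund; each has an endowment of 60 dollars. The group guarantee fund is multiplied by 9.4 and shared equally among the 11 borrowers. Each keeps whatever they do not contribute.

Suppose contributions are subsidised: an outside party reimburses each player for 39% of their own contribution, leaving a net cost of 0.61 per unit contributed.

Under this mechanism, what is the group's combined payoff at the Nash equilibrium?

With the mechanism, a contributed unit returns (9.4/11) / 0.61 = 1.4009 per unit of net cost to the contributor — now above 1 — so contributing fully is weakly dominant for every player.
So the Nash equilibrium is full contribution by all 11; the group earns 11 × (60 × 0.39 + 9.4 × 60) = 6461.40.

6461.40 dollars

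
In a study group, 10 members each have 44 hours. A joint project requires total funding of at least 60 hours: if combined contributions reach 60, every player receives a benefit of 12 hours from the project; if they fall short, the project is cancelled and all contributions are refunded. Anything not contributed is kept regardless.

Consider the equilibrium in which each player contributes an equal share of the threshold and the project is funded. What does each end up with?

Equal share of the threshold: 60/10 = 6.
At this profile no one gains by cutting their contribution: any cut drops the total below 60, the project is cancelled, contributions are refunded, and the deviator ends with 44, which is less than 44 − 6 + 12 = 50. Contributing more than 6 just wastes the excess. So contributing exactly 6 is a best response.
Each player's payoff: 44 − 6 + 12 = 50.

50 hours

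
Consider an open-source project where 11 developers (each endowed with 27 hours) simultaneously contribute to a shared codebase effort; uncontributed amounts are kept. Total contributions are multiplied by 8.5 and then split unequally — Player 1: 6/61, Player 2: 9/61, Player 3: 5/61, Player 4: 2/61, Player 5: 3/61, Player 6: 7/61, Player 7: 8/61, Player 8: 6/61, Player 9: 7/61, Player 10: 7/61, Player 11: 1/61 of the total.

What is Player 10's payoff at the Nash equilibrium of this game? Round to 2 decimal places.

79.67 hours

For player j, contributing a unit is worthwhile iff 8.5 × (j's share) ≥ 1, i.e. iff j's share is at least 0.1176.
Player 2 and Player 7 are above the threshold, contributing 27 each; the remaining 9 contribute 0. Total contributed: 54.
Player 10 keeps 27 and receives 8.5 × 54 × 7/61 = 52.67 from the shared codebase effort, for a payoff of 79.67.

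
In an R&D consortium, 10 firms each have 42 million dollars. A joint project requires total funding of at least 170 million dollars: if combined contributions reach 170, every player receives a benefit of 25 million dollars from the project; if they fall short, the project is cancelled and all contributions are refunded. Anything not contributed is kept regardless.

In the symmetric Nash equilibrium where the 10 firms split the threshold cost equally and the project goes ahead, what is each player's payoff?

Equal share of the threshold: 170/10 = 17.
At this profile no one gains by cutting their contribution: any cut drops the total below 170, the project is cancelled, contributions are refunded, and the deviator ends with 42, which is less than 42 − 17 + 25 = 50. Contributing more than 17 just wastes the excess. So contributing exactly 17 is a best response.
Each player's payoff: 42 − 17 + 25 = 50.

50 million dollars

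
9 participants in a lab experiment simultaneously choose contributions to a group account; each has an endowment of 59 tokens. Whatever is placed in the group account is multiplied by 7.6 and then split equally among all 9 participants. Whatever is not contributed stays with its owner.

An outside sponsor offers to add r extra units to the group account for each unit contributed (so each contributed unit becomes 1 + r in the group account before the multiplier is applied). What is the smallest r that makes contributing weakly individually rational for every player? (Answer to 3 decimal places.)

With matching at rate r, one contributed unit becomes (1 + r) in the group account and returns 7.6 × (1 + r) / 9 to the contributor.
Setting this equal to 1: 1 + r = 9/7.6 = 1.1842.
So the minimum matching rate is r = 1.1842 − 1 = 0.184.

0.184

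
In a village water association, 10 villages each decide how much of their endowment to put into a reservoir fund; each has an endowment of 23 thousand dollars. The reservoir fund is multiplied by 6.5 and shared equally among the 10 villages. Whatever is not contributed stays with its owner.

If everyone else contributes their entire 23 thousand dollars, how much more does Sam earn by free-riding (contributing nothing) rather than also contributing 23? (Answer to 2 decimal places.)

8.05 thousand dollars

Switching from a contribution of 23 to 0 lets Sam keep an extra 23 thousand dollars, but lowers the reservoir fund by 23, which costs Sam their own share of that drop: 6.5/10 × 23 = 14.95.
Net gain = 23 − 14.95 = 8.05. The private return per contributed unit (0.6500) is below 1, so free-riding is indeed the best response regardless of what the others do.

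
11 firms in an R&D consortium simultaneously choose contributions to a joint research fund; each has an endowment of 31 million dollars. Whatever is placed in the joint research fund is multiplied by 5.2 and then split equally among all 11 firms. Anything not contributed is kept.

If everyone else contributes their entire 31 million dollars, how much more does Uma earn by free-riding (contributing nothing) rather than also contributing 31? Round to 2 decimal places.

16.35 million dollars

Switching from a contribution of 31 to 0 lets Uma keep an extra 31 million dollars, but lowers the joint research fund by 31, which costs Uma their own share of that drop: 5.2/11 × 31 = 14.65.
Net gain = 31 − 14.65 = 16.35. The private return per contributed unit (0.4727) is below 1, so free-riding is indeed the best response regardless of what the others do.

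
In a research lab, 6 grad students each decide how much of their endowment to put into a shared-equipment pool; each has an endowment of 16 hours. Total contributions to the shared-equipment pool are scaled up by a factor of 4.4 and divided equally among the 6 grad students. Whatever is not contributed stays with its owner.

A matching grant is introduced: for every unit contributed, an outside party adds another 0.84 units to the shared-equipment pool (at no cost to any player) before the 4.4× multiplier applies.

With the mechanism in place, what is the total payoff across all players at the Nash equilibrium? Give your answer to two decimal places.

777.22 hours

With the mechanism, a contributed unit returns 4.4 × 1.84 / 6 = 1.3493 per unit of net cost to the contributor — now above 1 — so contributing fully is weakly dominant for every player.
So the Nash equilibrium is full contribution by all 6; the group earns 4.4 × 1.84 × 96 = 777.22.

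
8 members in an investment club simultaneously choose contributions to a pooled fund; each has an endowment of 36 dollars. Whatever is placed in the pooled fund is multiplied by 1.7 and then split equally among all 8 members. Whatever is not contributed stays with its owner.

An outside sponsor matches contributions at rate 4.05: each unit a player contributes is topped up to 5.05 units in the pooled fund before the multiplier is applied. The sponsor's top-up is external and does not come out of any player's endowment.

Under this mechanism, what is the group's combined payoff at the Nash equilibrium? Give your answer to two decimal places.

Under the mechanism each unit contributed yields 1.7 × 5.05 / 8 = 1.0731 back to its contributor per unit of net cost, which exceeds 1, making full contribution the dominant choice for everyone.
So the Nash equilibrium is full contribution by all 8; the group earns 1.7 × 5.05 × 288 = 2472.48.

2472.48 dollars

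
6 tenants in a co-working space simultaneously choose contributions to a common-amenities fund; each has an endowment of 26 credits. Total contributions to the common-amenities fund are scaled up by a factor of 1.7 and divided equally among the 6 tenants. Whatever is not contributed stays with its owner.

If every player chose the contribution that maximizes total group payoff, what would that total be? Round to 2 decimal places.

Each contributed unit returns 1.700 to the group as a whole (0.2833 to each of 6 players), which exceeds 1, so the social optimum is full contribution: group total = 1.700 × 156 = 265.20.

265.20 credits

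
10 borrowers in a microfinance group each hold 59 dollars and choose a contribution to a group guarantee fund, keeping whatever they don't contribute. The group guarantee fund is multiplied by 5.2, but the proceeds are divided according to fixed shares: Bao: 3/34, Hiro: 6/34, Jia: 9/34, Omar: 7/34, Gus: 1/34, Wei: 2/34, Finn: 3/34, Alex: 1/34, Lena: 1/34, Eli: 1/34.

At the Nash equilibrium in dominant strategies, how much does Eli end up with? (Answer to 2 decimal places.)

77.05 dollars

Player j's private return per contributed unit is 5.2 × (j's share). Contributing is weakly dominant for j when that share is at least 1/5.2 = 0.1923, and contributing 0 is dominant otherwise.
The shares above 0.1923 belong to Jia and Omar, contributing 59 each; the remaining 8 contribute 0. Total contributed: 118.
Eli keeps 59 and receives 5.2 × 118 × 1/34 = 18.05 from the group guarantee fund, for a payoff of 77.05.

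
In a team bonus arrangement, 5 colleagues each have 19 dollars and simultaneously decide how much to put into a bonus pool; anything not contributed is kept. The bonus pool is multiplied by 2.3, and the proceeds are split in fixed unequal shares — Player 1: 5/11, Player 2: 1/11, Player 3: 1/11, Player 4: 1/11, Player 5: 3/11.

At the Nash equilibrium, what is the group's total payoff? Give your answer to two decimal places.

119.70 dollars

For player j, contributing a unit is worthwhile iff 2.3 × (j's share) ≥ 1, i.e. iff j's share is at least 0.4348.
Only Player 1 (5/11) clears that bar, contributing 19; the remaining 4 contribute 0. Total contributed: 19.
The bonus pool pays out 2.3 × 19 = 43.70 in total (split across the unequal shares, but the aggregate is all that matters for the group sum).
The 4 free-riders keep 19 each, adding 76. Group total = 76 + 43.70 = 119.70.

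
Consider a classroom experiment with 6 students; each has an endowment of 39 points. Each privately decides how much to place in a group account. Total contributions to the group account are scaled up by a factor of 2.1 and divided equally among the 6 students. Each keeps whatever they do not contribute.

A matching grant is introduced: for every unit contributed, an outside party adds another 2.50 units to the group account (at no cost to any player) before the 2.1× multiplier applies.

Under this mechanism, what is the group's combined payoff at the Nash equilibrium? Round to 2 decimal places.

Under the mechanism each unit contributed yields 2.1 × 3.50 / 6 = 1.2250 back to its contributor per unit of net cost, which exceeds 1, making full contribution the dominant choice for everyone.
At the Nash equilibrium everyone contributes 39. Group total payoff = 2.1 × 3.50 × 234 = 1719.90.

1719.90 points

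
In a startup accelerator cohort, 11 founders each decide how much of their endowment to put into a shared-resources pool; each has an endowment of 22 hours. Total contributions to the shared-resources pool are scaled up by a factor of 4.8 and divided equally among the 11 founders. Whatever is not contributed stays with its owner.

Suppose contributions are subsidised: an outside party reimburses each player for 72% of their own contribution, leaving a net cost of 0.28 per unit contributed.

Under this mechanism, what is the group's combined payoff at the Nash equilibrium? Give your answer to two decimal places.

The effective private return per unit is now (4.8/11) / 0.28 = 1.5584 > 1, so every player's dominant strategy flips to full contribution.
At the Nash equilibrium everyone contributes 22. Group total payoff = 11 × (22 × 0.72 + 4.8 × 22) = 1335.84.

1335.84 hours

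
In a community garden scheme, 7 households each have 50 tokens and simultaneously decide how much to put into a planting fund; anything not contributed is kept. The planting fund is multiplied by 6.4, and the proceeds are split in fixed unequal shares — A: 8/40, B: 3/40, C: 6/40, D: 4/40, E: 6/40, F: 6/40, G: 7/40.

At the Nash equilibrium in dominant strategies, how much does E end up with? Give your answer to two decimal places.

146.00 tokens

Player j's private return per contributed unit is 6.4 × (j's share). Contributing is weakly dominant for j when that share is at least 1/6.4 = 0.1563, and contributing 0 is dominant otherwise.
A and G clear that bar, contributing 50 each; the remaining 5 contribute 0. Total contributed: 100.
E keeps 50 and receives 6.4 × 100 × 6/40 = 96.00 from the planting fund, for a payoff of 146.00.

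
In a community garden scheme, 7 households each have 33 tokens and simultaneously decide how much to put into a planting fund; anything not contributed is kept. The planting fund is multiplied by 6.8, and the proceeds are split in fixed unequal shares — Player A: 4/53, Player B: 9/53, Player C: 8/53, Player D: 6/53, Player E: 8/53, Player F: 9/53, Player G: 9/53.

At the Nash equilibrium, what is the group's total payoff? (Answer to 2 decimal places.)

For player j, contributing a unit is worthwhile iff 6.8 × (j's share) ≥ 1, i.e. iff j's share is at least 0.1471.
Player B, Player C, Player E, Player F and Player G are above the threshold, contributing 33 each; the remaining 2 contribute 0. Total contributed: 165.
The planting fund pays out 6.8 × 165 = 1122.00 in total (split across the unequal shares, but the aggregate is all that matters for the group sum).
The 2 free-riders keep 33 each, adding 66. Group total = 66 + 1122.00 = 1188.00.

1188.00 tokens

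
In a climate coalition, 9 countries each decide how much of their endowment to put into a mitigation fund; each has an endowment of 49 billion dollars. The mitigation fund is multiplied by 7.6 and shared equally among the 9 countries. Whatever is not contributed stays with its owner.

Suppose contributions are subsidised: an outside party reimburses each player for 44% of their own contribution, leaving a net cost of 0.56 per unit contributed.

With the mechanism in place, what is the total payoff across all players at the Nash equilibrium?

The effective private return per unit is now (7.6/9) / 0.56 = 1.5079 > 1, so every player's dominant strategy flips to full contribution.
At the Nash equilibrium everyone contributes 49. Group total payoff = 9 × (49 × 0.44 + 7.6 × 49) = 3545.64.

3545.64 billion dollars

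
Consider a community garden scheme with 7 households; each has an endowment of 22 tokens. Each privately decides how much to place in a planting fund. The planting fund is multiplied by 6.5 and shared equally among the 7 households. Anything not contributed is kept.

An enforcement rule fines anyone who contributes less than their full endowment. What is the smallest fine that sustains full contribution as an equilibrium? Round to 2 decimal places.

Given the others contribute fully, the best deviation is to contribute 0 (any partial contribution still incurs the fine and gives up units whose private return 0.9286 is below 1).
Deviating from 22 to 0 saves 22 tokens but forfeits the deviator's share of the drop in the planting fund: 6.5/7 × 22 = 20.43.
So the deviation gain is 22 − 20.43 = 1.57, and the fine must be at least 1.57 tokens to wipe it out.

1.57 tokens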